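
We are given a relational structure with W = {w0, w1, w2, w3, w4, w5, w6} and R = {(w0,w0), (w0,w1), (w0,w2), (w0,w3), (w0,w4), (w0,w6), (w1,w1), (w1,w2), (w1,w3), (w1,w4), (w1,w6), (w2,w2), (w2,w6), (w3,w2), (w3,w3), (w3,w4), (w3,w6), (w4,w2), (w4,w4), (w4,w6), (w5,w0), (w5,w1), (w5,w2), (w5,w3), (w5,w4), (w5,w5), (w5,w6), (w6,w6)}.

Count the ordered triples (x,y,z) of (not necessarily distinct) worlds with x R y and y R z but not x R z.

R is transitive; there are no such tuples.

0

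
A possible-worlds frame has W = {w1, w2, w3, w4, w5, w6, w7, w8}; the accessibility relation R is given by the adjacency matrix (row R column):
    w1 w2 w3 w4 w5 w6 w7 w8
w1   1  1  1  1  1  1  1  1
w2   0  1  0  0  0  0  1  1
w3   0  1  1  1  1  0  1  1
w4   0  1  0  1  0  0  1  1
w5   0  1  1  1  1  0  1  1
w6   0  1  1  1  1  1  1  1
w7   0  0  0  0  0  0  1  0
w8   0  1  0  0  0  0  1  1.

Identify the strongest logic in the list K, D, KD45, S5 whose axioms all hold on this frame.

Serial (axiom D): yes — every world has a successor (e.g. w1 R w1).
Euclidean (axiom 5): no — w1 R w2 and w1 R w3, but not w2 R w3.
Transitive (axiom 4): yes — every two-step R-path is closed by a direct edge.
Reflexive (axiom T): yes — every world is R-related to itself.
So F validates K, D; KD45 would additionally require R to be Euclidean. The strongest is D.

D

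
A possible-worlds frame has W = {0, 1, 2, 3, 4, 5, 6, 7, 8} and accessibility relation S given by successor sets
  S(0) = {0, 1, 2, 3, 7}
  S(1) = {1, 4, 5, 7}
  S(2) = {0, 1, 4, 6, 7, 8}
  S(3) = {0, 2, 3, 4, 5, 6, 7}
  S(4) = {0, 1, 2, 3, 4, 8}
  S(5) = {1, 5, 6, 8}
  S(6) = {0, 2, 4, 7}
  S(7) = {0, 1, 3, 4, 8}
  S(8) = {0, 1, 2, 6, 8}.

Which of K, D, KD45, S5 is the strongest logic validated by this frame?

D

Serial (axiom D): yes — every world has a successor (e.g. 0 S 0).
Euclidean (axiom 5): no — 0 S 1 and 0 S 2, but not 1 S 2.
Transitive (axiom 4): no — 0 S 1 and 1 S 4, but not 0 S 4.
Reflexive (axiom T): no — 2 is not related to itself.
So F validates K, D; KD45 would additionally require S to be Euclidean and transitive. The strongest is D.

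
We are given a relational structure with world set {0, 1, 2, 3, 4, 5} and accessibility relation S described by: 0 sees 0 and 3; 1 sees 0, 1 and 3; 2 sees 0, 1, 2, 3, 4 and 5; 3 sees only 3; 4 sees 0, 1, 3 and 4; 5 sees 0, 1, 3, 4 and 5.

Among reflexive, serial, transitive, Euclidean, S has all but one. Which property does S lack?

Euclidean

Reflexive: yes — every world is S-related to itself.
Serial: yes — every world has a successor (e.g. 0 S 0).
Transitive: yes — every two-step S-path is closed by a direct edge.
Euclidean: no — 1 S 3 and 1 S 0, but not 3 S 0.
Only Euclidean fails.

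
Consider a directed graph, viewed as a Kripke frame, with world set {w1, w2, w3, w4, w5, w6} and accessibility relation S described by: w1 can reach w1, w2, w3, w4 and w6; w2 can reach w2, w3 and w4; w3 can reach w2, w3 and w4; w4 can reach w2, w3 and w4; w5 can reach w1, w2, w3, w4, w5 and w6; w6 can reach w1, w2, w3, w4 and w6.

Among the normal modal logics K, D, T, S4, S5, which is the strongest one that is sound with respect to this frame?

Serial (axiom D): yes — every world has a successor (e.g. w1 S w1).
Reflexive (axiom T): yes — every world is S-related to itself.
Transitive (axiom 4): yes — every two-step S-path is closed by a direct edge.
Euclidean (axiom 5): no — w1 S w2 and w1 S w6, but not w2 S w6.
So F validates K, D, T, S4; S5 would additionally require S to be Euclidean. The strongest is S4.

S4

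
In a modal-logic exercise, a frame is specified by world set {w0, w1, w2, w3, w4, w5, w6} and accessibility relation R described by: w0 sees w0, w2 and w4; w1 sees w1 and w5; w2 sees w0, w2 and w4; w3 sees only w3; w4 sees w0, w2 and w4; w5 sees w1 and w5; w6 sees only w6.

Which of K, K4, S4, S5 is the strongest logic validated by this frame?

Transitive (axiom 4): yes — every two-step R-path is closed by a direct edge.
Reflexive (axiom T): yes — every world is R-related to itself.
Euclidean (axiom 5): yes — any two successors of a common world are R-related.
So F validates K, K4, S4, S5. The strongest is S5.

S5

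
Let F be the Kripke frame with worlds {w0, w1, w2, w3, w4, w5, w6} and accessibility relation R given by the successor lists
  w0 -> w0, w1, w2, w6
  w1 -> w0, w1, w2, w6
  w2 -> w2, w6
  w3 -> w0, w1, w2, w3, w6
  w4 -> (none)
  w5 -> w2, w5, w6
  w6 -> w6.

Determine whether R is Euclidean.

No

Euclidean: no — w0 R w2 and w0 R w1, but not w2 R w1.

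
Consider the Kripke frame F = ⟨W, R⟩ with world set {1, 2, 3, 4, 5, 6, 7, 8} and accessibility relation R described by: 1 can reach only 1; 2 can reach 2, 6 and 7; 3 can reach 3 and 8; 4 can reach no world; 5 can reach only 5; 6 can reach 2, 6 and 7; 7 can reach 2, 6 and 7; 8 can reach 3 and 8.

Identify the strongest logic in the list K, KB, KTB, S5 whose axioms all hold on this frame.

Symmetric (axiom B): yes — every pair in R has its reverse in R.
Reflexive (axiom T): no — 4 is not related to itself.
Euclidean (axiom 5): yes — any two successors of a common world are R-related.
So F validates K, KB; KTB would additionally require R to be reflexive. The strongest is KB.

KB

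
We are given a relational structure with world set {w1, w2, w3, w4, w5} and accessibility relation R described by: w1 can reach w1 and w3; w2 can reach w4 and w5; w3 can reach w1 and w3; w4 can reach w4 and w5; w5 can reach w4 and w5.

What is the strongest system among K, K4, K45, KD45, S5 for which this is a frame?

Transitive (axiom 4): yes — every two-step R-path is closed by a direct edge.
Euclidean (axiom 5): yes — any two successors of a common world are R-related.
Serial (axiom D): yes — every world has a successor (e.g. w1 R w1).
Reflexive (axiom T): no — w2 is not related to itself.
So F validates K, K4, K45, KD45; S5 would additionally require R to be reflexive. The strongest is KD45.

KD45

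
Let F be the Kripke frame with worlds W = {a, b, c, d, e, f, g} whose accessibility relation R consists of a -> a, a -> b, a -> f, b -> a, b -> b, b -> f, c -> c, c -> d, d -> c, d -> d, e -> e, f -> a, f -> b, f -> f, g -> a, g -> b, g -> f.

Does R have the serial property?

Serial: yes — every world has a successor (e.g. a R a).

Yes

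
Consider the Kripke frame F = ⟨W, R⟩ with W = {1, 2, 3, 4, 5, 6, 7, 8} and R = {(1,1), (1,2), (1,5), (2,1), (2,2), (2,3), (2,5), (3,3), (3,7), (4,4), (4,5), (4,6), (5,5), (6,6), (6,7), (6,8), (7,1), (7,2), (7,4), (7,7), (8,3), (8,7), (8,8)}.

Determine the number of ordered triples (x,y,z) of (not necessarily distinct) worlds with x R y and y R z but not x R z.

19

Enumerating: (1,2,3), (2,3,7), (3,7,1), (3,7,2), (3,7,4), (4,6,7), (4,6,8), (6,7,1), (6,7,2), (6,7,4), (6,8,3), (7,1,5), … and 7 more.
Total: 19.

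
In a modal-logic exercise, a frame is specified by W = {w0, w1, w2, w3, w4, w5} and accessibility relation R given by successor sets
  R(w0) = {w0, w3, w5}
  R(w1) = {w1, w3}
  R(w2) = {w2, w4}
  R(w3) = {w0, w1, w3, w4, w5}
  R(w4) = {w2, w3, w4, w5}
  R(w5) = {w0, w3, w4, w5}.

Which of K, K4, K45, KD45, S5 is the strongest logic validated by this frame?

Transitive (axiom 4): no — w0 R w3 and w3 R w1, but not w0 R w1.
Euclidean (axiom 5): no — w3 R w0 and w3 R w1, but not w0 R w1.
Serial (axiom D): yes — every world has a successor (e.g. w0 R w0).
Reflexive (axiom T): yes — every world is R-related to itself.
So F validates K; K4 would additionally require R to be transitive. The strongest is K.

K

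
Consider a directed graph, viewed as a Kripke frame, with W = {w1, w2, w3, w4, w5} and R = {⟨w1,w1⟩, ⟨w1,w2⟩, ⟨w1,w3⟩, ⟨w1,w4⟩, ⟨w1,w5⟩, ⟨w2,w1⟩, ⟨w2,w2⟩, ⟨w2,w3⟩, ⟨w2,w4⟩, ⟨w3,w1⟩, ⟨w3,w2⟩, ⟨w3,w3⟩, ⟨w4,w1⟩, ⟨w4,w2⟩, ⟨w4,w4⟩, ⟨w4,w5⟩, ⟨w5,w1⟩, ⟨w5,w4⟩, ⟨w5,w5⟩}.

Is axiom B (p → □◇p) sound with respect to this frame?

Yes

By correspondence theory, B is valid on a frame iff R is symmetric.
Symmetric: yes — every pair in R has its reverse in R.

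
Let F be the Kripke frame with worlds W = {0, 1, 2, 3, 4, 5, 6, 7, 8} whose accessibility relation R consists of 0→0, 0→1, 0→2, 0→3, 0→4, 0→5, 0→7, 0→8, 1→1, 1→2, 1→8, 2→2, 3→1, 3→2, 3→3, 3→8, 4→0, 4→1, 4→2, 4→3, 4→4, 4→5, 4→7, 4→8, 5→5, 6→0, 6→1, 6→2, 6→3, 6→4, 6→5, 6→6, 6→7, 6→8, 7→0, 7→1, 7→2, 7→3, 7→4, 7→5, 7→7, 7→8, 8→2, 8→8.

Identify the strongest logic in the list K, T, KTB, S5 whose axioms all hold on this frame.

Reflexive (axiom T): yes — every world is R-related to itself.
Symmetric (axiom B): no — 0 R 1 but not 1 R 0.
Euclidean (axiom 5): no — 0 R 1 and 0 R 3, but not 1 R 3.
So F validates K, T; KTB would additionally require R to be symmetric. The strongest is T.

T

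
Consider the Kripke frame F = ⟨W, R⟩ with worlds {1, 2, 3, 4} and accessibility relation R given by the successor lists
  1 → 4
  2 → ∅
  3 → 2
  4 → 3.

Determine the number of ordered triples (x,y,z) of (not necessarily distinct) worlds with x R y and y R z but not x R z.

Enumerating: (1,4,3), (4,3,2).

2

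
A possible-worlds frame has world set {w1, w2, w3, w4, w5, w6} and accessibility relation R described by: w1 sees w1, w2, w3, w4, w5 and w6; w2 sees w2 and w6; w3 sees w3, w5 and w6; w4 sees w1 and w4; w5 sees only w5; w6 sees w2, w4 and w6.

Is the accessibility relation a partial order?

No

Reflexive: yes — every world is R-related to itself.
Transitive: no — w2 R w6 and w6 R w4, but not w2 R w4.
Antisymmetric: no — w1 R w4 and w4 R w1 with w1 ≠ w4.
So R is not a partial order.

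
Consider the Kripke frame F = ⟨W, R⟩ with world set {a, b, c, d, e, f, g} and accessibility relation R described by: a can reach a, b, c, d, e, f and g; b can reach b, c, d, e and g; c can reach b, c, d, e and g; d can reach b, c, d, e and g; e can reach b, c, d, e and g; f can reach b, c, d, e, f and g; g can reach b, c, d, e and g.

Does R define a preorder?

Reflexive: yes — every world is R-related to itself.
Transitive: yes — every two-step R-path is closed by a direct edge.
So R is a preorder.

Yes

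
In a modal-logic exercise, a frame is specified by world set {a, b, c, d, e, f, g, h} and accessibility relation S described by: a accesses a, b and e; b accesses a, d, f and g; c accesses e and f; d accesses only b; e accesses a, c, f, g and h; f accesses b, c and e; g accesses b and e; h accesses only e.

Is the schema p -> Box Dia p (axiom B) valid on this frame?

Yes

Axiom B corresponds to the accessibility relation being symmetric.
Symmetric: yes — every pair in S has its reverse in S.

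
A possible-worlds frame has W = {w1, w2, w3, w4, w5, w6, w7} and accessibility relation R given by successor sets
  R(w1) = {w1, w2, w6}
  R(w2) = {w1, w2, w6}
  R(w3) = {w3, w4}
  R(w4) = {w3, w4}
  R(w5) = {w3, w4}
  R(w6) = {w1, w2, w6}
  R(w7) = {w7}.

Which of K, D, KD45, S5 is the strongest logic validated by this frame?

KD45

Serial (axiom D): yes — every world has a successor (e.g. w1 R w1).
Euclidean (axiom 5): yes — any two successors of a common world are R-related.
Transitive (axiom 4): yes — every two-step R-path is closed by a direct edge.
Reflexive (axiom T): no — w5 is not related to itself.
So F validates K, D, KD45; S5 would additionally require R to be reflexive. The strongest is KD45.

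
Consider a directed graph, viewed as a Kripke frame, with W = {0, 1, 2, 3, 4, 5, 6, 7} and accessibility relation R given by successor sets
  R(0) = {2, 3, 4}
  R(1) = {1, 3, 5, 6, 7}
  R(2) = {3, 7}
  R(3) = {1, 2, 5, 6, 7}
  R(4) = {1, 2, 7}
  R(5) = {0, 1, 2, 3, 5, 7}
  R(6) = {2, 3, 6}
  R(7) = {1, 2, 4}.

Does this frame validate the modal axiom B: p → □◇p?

No

Axiom B corresponds to the accessibility relation being symmetric.
Symmetric: no — 0 R 2 but not 2 R 0.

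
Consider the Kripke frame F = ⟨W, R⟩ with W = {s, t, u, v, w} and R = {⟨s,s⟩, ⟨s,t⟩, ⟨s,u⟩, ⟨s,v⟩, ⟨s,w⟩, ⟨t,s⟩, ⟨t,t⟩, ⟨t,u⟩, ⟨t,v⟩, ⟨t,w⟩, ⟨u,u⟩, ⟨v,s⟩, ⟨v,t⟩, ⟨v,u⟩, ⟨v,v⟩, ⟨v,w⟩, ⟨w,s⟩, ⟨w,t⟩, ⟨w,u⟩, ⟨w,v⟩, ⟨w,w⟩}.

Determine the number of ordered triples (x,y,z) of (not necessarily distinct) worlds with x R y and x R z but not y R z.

Enumerating: (s,u,s), (s,u,t), (s,u,v), (s,u,w), (t,u,s), (t,u,t), (t,u,v), (t,u,w), (v,u,s), (v,u,t), (v,u,v), (v,u,w), (w,u,s), (w,u,t), (w,u,v), (w,u,w).

16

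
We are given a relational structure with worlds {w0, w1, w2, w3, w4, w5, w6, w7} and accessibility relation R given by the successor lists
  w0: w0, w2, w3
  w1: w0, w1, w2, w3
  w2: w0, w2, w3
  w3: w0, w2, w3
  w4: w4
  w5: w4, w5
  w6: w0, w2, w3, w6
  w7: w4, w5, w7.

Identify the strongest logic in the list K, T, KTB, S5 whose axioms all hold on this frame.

Reflexive (axiom T): yes — every world is R-related to itself.
Symmetric (axiom B): no — w1 R w0 but not w0 R w1.
Euclidean (axiom 5): no — w7 R w4 and w7 R w5, but not w4 R w5.
So F validates K, T; KTB would additionally require R to be symmetric. The strongest is T.

T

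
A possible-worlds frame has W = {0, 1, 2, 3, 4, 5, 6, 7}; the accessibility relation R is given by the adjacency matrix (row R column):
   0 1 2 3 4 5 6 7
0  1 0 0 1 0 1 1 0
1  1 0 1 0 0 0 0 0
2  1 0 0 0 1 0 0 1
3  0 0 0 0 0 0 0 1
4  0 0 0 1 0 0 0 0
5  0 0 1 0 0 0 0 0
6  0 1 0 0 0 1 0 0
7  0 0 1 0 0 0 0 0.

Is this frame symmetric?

Symmetric: no — 0 R 3 but not 3 R 0.

No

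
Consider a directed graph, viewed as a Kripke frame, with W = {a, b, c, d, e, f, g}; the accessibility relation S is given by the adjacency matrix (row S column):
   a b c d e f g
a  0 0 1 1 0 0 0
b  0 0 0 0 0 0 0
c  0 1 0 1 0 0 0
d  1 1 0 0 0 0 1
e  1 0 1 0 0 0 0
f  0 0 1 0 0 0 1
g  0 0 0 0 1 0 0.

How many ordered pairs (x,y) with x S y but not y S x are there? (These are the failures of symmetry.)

Enumerating: (a,c), (c,b), (c,d), (d,b), (d,g), (e,a), (e,c), (f,c), (f,g), (g,e).

10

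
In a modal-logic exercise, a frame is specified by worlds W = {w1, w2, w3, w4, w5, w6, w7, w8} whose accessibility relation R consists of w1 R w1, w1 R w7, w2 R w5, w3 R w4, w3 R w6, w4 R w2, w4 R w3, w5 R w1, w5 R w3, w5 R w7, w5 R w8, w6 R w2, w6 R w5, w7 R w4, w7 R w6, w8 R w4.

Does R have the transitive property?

Transitive: no — w1 R w7 and w7 R w4, but not w1 R w4.

No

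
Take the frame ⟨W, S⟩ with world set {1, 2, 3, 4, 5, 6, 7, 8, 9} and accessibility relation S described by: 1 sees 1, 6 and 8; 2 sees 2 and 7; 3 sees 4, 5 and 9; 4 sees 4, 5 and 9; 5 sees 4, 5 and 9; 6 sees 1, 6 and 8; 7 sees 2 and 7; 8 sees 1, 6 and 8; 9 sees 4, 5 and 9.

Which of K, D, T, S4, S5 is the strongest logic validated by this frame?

Serial (axiom D): yes — every world has a successor (e.g. 1 S 1).
Reflexive (axiom T): no — 3 is not related to itself.
Transitive (axiom 4): yes — every two-step S-path is closed by a direct edge.
Euclidean (axiom 5): yes — any two successors of a common world are S-related.
So F validates K, D; T would additionally require S to be reflexive. The strongest is D.

D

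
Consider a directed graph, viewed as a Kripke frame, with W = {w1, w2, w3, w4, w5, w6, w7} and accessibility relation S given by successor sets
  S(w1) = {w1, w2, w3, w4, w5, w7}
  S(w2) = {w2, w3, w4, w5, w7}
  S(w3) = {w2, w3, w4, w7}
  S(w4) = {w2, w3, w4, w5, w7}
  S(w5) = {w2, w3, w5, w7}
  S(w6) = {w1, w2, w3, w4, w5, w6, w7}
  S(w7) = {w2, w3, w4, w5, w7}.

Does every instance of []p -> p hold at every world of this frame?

Yes

By correspondence theory, T is valid on a frame iff S is reflexive.
Reflexive: yes — every world is S-related to itself.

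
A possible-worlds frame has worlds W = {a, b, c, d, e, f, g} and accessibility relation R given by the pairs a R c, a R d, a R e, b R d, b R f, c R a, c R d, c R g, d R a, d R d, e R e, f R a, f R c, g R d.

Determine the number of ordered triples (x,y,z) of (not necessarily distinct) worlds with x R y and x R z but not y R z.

17

Enumerating: (a,c,c), (a,c,e), (a,d,c), (a,d,e), (a,e,c), (a,e,d), (b,d,f), (b,f,d), (b,f,f), (c,a,a), (c,a,g), (c,d,g), (c,g,a), (c,g,g), (d,a,a), (f,a,a), (f,c,c).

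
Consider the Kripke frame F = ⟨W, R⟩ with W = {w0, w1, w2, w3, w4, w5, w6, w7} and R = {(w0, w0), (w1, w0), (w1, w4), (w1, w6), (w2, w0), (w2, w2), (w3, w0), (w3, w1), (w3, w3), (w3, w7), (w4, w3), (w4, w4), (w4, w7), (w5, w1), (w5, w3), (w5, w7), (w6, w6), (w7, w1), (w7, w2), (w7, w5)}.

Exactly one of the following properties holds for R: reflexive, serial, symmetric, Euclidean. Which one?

serial

Reflexive: no — w1 is not related to itself.
Serial: yes — every world has a successor (e.g. w0 R w0).
Symmetric: no — w1 R w0 but not w0 R w1.
Euclidean: no — w1 R w0 and w1 R w4, but not w0 R w4.
Only serial holds.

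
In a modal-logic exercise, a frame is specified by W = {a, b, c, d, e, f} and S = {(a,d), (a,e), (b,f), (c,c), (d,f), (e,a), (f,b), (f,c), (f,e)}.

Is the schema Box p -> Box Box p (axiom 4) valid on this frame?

By correspondence theory, 4 is valid on a frame iff S is transitive.
Transitive: no — a S d and d S f, but not a S f.

No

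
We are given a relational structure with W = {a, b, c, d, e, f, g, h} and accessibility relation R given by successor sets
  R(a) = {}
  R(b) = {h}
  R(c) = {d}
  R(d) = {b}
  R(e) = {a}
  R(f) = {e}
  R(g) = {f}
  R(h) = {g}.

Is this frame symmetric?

No

Symmetric: no — b R h but not h R b.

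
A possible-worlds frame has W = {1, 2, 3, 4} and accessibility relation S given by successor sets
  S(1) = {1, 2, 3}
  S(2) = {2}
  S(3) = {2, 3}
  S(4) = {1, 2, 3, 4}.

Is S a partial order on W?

Yes

Reflexive: yes — every world is S-related to itself.
Transitive: yes — every two-step S-path is closed by a direct edge.
Antisymmetric: yes — no distinct pair is related both ways.
So S is a partial order.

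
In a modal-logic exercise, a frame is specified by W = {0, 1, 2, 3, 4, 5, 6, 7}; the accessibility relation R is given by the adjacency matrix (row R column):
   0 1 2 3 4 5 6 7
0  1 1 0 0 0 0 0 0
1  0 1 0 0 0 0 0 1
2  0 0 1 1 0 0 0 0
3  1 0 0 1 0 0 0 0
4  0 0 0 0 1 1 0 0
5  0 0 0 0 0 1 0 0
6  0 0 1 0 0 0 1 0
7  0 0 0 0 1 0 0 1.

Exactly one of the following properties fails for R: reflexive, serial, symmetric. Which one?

symmetric

Reflexive: yes — every world is R-related to itself.
Serial: yes — every world has a successor (e.g. 0 R 0).
Symmetric: no — 0 R 1 but not 1 R 0.
Only symmetric fails.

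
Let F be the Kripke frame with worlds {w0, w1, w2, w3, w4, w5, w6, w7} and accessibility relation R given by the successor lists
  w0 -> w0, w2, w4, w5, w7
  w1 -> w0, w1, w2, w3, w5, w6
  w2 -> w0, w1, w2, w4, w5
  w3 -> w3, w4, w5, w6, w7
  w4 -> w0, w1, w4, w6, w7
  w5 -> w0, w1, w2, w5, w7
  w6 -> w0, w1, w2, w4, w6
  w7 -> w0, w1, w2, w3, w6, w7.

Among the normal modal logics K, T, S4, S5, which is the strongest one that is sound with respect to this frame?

T

Reflexive (axiom T): yes — every world is R-related to itself.
Transitive (axiom 4): no — w0 R w2 and w2 R w1, but not w0 R w1.
Euclidean (axiom 5): no — w0 R w2 and w0 R w7, but not w2 R w7.
So F validates K, T; S4 would additionally require R to be transitive. The strongest is T.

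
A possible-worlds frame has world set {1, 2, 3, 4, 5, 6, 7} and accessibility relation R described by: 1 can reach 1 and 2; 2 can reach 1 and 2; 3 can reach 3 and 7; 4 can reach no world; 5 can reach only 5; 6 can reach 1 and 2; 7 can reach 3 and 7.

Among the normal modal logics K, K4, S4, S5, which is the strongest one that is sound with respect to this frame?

Transitive (axiom 4): yes — every two-step R-path is closed by a direct edge.
Reflexive (axiom T): no — 4 is not related to itself.
Euclidean (axiom 5): yes — any two successors of a common world are R-related.
So F validates K, K4; S4 would additionally require R to be reflexive. The strongest is K4.

K4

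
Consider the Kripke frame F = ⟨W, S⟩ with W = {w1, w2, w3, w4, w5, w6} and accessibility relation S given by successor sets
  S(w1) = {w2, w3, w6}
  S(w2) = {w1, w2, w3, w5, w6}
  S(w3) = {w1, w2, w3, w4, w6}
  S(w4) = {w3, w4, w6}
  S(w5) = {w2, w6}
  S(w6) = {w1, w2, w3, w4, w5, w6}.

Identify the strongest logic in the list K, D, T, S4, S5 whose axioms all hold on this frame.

D

Serial (axiom D): yes — every world has a successor (e.g. w1 S w2).
Reflexive (axiom T): no — w1 is not related to itself.
Transitive (axiom 4): no — w1 S w2 and w2 S w5, but not w1 S w5.
Euclidean (axiom 5): no — w2 S w1 and w2 S w5, but not w1 S w5.
So F validates K, D; T would additionally require S to be reflexive. The strongest is D.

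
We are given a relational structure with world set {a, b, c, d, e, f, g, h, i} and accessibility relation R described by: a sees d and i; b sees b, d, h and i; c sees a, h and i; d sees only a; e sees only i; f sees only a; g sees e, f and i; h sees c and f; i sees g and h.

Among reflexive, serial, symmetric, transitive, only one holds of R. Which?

Reflexive: no — a is not related to itself.
Serial: yes — every world has a successor (e.g. a R d).
Symmetric: no — a R i but not i R a.
Transitive: no — a R i and i R g, but not a R g.
Only serial holds.

serial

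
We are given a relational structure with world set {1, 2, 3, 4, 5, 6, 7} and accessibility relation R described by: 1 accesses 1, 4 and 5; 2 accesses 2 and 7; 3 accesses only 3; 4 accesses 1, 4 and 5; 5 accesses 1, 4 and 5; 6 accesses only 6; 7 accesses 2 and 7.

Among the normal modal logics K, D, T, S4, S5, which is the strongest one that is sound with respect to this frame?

S5

Serial (axiom D): yes — every world has a successor (e.g. 1 R 1).
Reflexive (axiom T): yes — every world is R-related to itself.
Transitive (axiom 4): yes — every two-step R-path is closed by a direct edge.
Euclidean (axiom 5): yes — any two successors of a common world are R-related.
So F validates K, D, T, S4, S5. The strongest is S5.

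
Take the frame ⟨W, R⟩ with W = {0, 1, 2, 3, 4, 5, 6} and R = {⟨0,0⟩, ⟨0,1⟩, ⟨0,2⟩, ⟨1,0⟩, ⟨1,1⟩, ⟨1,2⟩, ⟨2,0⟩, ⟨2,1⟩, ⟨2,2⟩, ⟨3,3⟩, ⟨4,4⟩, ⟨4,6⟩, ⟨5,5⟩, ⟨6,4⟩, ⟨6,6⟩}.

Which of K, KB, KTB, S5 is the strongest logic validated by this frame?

Symmetric (axiom B): yes — every pair in R has its reverse in R.
Reflexive (axiom T): yes — every world is R-related to itself.
Euclidean (axiom 5): yes — any two successors of a common world are R-related.
So F validates K, KB, KTB, S5. The strongest is S5.

S5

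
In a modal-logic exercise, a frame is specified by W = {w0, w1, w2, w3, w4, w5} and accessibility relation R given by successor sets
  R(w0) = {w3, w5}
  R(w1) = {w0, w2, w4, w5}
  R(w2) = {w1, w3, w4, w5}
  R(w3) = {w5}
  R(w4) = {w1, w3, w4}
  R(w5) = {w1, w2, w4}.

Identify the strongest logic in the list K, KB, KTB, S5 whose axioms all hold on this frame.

K

Symmetric (axiom B): no — w0 R w3 but not w3 R w0.
Reflexive (axiom T): no — w0 is not related to itself.
Euclidean (axiom 5): no — w0 R w5 and w0 R w3, but not w5 R w3.
So F validates K; KB would additionally require R to be symmetric. The strongest is K.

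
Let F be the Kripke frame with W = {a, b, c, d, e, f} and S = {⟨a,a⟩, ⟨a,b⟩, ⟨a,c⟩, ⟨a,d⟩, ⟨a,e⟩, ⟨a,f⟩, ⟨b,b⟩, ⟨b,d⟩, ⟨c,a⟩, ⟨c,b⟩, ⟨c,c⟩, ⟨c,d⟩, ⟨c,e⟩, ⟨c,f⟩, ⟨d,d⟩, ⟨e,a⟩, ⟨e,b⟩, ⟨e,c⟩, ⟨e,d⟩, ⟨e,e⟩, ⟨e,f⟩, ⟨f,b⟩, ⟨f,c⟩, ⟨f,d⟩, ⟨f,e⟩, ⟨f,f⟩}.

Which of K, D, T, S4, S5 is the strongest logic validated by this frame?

Serial (axiom D): yes — every world has a successor (e.g. a S a).
Reflexive (axiom T): yes — every world is S-related to itself.
Transitive (axiom 4): no — f S c and c S a, but not f S a.
Euclidean (axiom 5): no — a S b and a S c, but not b S c.
So F validates K, D, T; S4 would additionally require S to be transitive. The strongest is T.

T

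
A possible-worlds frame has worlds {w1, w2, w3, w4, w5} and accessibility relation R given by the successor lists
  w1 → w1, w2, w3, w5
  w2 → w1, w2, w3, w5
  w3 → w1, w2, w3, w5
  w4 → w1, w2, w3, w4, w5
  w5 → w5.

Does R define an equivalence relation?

No

Reflexive: yes — every world is R-related to itself.
Symmetric: no — w1 R w5 but not w5 R w1.
Transitive: yes — every two-step R-path is closed by a direct edge.
So R is not an equivalence relation.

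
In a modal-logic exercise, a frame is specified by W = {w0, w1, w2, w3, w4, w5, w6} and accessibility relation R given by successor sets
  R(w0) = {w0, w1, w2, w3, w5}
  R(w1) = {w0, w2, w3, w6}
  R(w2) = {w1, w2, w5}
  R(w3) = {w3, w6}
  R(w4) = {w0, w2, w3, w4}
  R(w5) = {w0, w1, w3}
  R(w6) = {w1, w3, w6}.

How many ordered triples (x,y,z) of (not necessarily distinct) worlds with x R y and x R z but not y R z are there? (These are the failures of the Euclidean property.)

34

Enumerating: (w0,w1,w1), (w0,w1,w5), (w0,w2,w0), (w0,w2,w3), (w0,w3,w0), (w0,w3,w1), (w0,w3,w2), (w0,w3,w5), (w0,w5,w2), (w0,w5,w5), (w1,w0,w6), (w1,w2,w0), … and 22 more.
Total: 34.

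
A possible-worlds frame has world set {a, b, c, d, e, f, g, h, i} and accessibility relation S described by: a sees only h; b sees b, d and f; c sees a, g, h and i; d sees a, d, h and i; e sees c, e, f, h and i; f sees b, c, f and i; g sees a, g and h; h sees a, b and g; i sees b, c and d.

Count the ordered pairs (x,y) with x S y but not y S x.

Enumerating: (b,d), (c,a), (c,g), (c,h), (d,a), (d,h), (e,c), (e,f), (e,h), (e,i), (f,c), (f,i), (g,a), (h,b), (i,b).

15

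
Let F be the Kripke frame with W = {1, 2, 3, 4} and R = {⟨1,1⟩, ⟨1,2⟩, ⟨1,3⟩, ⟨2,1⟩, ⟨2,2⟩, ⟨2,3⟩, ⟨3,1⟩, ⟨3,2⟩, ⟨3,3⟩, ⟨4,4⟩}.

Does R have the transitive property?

Yes

Transitive: yes — every two-step R-path is closed by a direct edge.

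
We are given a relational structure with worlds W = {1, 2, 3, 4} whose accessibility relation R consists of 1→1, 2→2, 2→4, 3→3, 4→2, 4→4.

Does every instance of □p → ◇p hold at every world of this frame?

Yes

By correspondence theory, D is valid on a frame iff R is serial.
Serial: yes — every world has a successor (e.g. 1 R 1).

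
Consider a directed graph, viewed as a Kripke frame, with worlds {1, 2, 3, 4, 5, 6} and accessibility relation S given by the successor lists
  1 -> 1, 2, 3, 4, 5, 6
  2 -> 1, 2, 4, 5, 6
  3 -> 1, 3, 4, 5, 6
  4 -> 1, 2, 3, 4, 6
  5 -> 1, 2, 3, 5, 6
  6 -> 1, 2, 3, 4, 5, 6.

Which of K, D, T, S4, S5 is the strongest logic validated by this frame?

Serial (axiom D): yes — every world has a successor (e.g. 1 S 1).
Reflexive (axiom T): yes — every world is S-related to itself.
Transitive (axiom 4): no — 2 S 1 and 1 S 3, but not 2 S 3.
Euclidean (axiom 5): no — 1 S 2 and 1 S 3, but not 2 S 3.
So F validates K, D, T; S4 would additionally require S to be transitive. The strongest is T.

T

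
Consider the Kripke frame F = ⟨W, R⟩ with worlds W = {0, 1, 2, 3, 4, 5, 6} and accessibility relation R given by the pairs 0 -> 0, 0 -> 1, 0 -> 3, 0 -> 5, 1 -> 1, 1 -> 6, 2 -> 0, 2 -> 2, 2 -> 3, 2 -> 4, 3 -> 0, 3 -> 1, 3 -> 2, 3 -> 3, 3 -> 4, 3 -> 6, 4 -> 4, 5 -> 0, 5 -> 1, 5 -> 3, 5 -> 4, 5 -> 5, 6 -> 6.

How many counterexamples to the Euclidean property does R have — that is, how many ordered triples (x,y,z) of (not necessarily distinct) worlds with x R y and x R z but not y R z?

Enumerating: (0,1,0), (0,1,3), (0,1,5), (0,3,5), (1,6,1), (2,0,2), (2,0,4), (2,4,0), (2,4,2), (2,4,3), (3,0,2), (3,0,4), … and 27 more.
Total: 39.

39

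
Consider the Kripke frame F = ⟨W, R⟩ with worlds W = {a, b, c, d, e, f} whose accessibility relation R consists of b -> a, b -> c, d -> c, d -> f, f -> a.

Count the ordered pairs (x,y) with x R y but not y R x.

Enumerating: (b,a), (b,c), (d,c), (d,f), (f,a).

5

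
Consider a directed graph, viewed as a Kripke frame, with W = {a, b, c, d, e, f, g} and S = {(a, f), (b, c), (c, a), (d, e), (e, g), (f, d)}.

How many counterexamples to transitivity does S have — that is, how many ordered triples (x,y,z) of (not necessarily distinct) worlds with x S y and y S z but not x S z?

5

Enumerating: (a,f,d), (b,c,a), (c,a,f), (d,e,g), (f,d,e).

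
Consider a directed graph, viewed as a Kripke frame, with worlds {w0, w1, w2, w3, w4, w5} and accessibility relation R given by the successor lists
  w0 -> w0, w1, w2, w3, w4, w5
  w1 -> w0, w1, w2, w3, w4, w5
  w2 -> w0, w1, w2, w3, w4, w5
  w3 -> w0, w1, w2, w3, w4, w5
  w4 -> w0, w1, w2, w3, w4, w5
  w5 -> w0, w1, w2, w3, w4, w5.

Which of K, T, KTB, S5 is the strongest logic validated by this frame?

Reflexive (axiom T): yes — every world is R-related to itself.
Symmetric (axiom B): yes — every pair in R has its reverse in R.
Euclidean (axiom 5): yes — any two successors of a common world are R-related.
So F validates K, T, KTB, S5. The strongest is S5.

S5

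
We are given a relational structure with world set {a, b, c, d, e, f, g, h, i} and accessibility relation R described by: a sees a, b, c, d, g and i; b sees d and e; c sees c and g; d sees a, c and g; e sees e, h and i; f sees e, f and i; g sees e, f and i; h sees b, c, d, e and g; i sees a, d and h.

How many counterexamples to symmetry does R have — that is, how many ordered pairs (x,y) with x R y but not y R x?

Enumerating: (a,b), (a,c), (a,g), (b,d), (b,e), (c,g), (d,c), (d,g), (e,i), (f,e), (f,i), (g,e), … and 8 more.
Total: 20.

20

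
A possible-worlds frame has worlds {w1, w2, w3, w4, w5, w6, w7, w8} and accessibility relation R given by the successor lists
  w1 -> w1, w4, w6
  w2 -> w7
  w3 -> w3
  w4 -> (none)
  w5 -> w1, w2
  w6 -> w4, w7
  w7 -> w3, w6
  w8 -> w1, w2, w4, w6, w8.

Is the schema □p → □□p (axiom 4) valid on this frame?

No

The schema 4 characterises exactly the transitive frames.
Transitive: no — w1 R w6 and w6 R w7, but not w1 R w7.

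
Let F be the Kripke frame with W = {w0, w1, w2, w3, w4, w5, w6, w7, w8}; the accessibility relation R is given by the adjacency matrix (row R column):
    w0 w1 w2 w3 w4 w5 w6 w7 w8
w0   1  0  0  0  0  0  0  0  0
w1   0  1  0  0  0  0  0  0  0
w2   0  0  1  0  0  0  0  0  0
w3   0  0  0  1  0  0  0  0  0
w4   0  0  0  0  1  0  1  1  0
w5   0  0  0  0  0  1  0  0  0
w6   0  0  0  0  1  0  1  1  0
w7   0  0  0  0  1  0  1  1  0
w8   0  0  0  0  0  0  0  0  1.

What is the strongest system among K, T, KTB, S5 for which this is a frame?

S5

Reflexive (axiom T): yes — every world is R-related to itself.
Symmetric (axiom B): yes — every pair in R has its reverse in R.
Euclidean (axiom 5): yes — any two successors of a common world are R-related.
So F validates K, T, KTB, S5. The strongest is S5.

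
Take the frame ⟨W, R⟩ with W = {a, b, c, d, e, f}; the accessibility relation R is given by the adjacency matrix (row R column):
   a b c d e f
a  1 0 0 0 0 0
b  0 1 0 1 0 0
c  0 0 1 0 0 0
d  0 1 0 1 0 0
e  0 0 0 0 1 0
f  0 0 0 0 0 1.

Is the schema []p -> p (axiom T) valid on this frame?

Yes

The schema T characterises exactly the reflexive frames.
Reflexive: yes — every world is R-related to itself.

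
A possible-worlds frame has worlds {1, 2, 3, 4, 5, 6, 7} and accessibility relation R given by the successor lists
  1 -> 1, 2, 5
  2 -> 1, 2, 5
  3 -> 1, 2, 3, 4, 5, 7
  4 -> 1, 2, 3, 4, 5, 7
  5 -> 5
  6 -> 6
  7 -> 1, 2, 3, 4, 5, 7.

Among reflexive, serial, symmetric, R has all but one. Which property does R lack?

symmetric

Reflexive: yes — every world is R-related to itself.
Serial: yes — every world has a successor (e.g. 1 R 1).
Symmetric: no — 1 R 5 but not 5 R 1.
Only symmetric fails.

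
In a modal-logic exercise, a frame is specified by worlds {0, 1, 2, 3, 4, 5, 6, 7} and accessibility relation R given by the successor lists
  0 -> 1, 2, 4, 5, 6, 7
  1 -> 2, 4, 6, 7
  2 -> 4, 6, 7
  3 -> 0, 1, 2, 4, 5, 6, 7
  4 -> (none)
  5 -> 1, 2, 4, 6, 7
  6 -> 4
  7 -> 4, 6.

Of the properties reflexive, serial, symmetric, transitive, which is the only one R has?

transitive

Reflexive: no — 0 is not related to itself.
Serial: no — 4 has no R-successor.
Symmetric: no — 0 R 1 but not 1 R 0.
Transitive: yes — every two-step R-path is closed by a direct edge.
Only transitive holds.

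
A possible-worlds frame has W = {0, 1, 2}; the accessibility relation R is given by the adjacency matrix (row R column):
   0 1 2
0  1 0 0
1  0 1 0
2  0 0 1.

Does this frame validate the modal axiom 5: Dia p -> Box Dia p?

Yes

Axiom 5 corresponds to the accessibility relation being Euclidean.
Euclidean: yes — any two successors of a common world are R-related.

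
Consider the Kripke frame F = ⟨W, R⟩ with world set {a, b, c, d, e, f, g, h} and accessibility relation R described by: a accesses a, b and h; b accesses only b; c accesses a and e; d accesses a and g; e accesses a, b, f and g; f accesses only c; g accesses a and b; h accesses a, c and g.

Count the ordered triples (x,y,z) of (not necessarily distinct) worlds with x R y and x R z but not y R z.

27

Enumerating: (a,b,a), (a,b,h), (a,h,b), (a,h,h), (c,a,e), (c,e,e), (d,a,g), (d,g,g), (e,a,f), (e,a,g), (e,b,a), (e,b,f), … and 15 more.
Total: 27.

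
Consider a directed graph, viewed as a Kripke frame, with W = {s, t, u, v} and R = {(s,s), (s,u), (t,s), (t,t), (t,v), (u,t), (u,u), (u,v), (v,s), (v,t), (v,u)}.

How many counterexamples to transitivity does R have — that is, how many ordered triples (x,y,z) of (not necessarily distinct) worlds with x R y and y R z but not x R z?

8

Enumerating: (s,u,t), (s,u,v), (t,s,u), (t,v,u), (u,t,s), (u,v,s), (v,t,v), (v,u,v).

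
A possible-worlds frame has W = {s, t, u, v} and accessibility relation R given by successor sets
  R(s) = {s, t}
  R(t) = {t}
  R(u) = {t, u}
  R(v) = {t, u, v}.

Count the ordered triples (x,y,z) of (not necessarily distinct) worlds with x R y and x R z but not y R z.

5

Enumerating: (s,t,s), (u,t,u), (v,t,u), (v,t,v), (v,u,v).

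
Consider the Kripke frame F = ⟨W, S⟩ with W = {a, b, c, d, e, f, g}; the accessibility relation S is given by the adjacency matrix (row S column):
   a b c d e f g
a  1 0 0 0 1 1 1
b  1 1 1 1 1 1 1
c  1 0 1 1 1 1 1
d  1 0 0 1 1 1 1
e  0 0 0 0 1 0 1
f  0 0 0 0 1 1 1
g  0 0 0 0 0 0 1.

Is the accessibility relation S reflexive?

Yes

Reflexive: yes — every world is S-related to itself.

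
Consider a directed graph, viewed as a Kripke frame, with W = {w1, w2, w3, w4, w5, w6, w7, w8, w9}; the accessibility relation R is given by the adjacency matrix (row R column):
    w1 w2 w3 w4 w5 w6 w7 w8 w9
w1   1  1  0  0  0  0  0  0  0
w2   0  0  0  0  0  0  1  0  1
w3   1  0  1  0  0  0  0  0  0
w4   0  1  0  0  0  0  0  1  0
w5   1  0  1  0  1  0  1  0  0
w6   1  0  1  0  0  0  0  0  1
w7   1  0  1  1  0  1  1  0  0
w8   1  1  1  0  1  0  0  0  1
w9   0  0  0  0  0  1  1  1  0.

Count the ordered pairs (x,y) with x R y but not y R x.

Enumerating: (w1,w2), (w2,w7), (w2,w9), (w3,w1), (w4,w2), (w4,w8), (w5,w1), (w5,w3), (w5,w7), (w6,w1), (w6,w3), (w7,w1), … and 8 more.
Total: 20.

20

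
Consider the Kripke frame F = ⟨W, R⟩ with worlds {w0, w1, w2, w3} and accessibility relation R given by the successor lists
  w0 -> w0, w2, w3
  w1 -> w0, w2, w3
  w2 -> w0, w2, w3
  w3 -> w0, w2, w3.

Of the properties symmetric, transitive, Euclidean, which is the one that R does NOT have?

Symmetric: no — w1 R w0 but not w0 R w1.
Transitive: yes — every two-step R-path is closed by a direct edge.
Euclidean: yes — any two successors of a common world are R-related.
Only symmetric fails.

symmetric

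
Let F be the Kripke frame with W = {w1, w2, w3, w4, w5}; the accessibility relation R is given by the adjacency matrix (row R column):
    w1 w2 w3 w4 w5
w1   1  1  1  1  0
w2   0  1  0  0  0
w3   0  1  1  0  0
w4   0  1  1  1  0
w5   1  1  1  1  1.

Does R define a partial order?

Yes

Reflexive: yes — every world is R-related to itself.
Transitive: yes — every two-step R-path is closed by a direct edge.
Antisymmetric: yes — no distinct pair is related both ways.
So R is a partial order.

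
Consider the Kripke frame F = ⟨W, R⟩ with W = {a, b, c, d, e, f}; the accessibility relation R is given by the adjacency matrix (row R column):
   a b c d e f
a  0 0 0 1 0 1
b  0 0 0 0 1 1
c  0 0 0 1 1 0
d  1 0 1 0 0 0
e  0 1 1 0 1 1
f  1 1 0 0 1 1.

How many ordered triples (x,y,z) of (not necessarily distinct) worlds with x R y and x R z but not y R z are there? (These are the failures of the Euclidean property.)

22

Enumerating: (a,d,d), (a,d,f), (a,f,d), (c,d,d), (c,d,e), (c,e,d), (d,a,a), (d,a,c), (d,c,a), (d,c,c), (e,b,b), (e,b,c), … and 10 more.
Total: 22.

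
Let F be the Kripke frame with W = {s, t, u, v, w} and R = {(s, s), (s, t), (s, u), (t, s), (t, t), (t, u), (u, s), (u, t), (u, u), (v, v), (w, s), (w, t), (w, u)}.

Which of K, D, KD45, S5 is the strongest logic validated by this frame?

Serial (axiom D): yes — every world has a successor (e.g. s R s).
Euclidean (axiom 5): yes — any two successors of a common world are R-related.
Transitive (axiom 4): yes — every two-step R-path is closed by a direct edge.
Reflexive (axiom T): no — w is not related to itself.
So F validates K, D, KD45; S5 would additionally require R to be reflexive. The strongest is KD45.

KD45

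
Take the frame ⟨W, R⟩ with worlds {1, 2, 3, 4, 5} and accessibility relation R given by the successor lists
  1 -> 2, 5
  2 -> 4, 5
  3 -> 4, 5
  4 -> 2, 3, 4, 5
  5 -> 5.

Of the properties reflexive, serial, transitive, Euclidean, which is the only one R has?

serial

Reflexive: no — 1 is not related to itself.
Serial: yes — every world has a successor (e.g. 1 R 2).
Transitive: no — 1 R 2 and 2 R 4, but not 1 R 4.
Euclidean: no — 1 R 5 and 1 R 2, but not 5 R 2.
Only serial holds.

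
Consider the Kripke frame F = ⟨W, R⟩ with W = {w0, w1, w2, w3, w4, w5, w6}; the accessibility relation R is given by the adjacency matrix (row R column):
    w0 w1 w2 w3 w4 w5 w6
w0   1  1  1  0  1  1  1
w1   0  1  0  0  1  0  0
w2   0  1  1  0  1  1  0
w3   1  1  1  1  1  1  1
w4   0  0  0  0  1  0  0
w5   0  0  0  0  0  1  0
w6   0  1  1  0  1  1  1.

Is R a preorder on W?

Yes

Reflexive: yes — every world is R-related to itself.
Transitive: yes — every two-step R-path is closed by a direct edge.
So R is a preorder.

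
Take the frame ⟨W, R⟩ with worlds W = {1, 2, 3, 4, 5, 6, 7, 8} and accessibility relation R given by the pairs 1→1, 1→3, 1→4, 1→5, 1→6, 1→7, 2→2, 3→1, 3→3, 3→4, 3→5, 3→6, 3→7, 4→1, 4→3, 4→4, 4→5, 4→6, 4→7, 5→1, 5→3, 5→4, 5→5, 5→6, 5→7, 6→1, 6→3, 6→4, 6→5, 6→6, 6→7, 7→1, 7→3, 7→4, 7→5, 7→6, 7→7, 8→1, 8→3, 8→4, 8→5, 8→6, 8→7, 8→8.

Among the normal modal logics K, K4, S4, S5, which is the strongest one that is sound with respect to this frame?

Transitive (axiom 4): yes — every two-step R-path is closed by a direct edge.
Reflexive (axiom T): yes — every world is R-related to itself.
Euclidean (axiom 5): no — 8 R 1 and 8 R 8, but not 1 R 8.
So F validates K, K4, S4; S5 would additionally require R to be Euclidean. The strongest is S4.

S4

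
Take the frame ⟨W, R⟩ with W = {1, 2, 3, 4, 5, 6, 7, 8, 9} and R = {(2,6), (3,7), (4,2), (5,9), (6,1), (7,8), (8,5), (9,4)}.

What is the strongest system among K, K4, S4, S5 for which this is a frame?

Transitive (axiom 4): no — 2 R 6 and 6 R 1, but not 2 R 1.
Reflexive (axiom T): no — 1 is not related to itself.
Euclidean (axiom 5): no — 2 R 6 and 2 R 6, but not 6 R 6.
So F validates K; K4 would additionally require R to be transitive. The strongest is K.

K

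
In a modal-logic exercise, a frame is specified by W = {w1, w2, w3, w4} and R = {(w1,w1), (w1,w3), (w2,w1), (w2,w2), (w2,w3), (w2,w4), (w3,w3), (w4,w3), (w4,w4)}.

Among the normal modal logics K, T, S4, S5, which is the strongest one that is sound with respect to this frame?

Reflexive (axiom T): yes — every world is R-related to itself.
Transitive (axiom 4): yes — every two-step R-path is closed by a direct edge.
Euclidean (axiom 5): no — w2 R w1 and w2 R w4, but not w1 R w4.
So F validates K, T, S4; S5 would additionally require R to be Euclidean. The strongest is S4.

S4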